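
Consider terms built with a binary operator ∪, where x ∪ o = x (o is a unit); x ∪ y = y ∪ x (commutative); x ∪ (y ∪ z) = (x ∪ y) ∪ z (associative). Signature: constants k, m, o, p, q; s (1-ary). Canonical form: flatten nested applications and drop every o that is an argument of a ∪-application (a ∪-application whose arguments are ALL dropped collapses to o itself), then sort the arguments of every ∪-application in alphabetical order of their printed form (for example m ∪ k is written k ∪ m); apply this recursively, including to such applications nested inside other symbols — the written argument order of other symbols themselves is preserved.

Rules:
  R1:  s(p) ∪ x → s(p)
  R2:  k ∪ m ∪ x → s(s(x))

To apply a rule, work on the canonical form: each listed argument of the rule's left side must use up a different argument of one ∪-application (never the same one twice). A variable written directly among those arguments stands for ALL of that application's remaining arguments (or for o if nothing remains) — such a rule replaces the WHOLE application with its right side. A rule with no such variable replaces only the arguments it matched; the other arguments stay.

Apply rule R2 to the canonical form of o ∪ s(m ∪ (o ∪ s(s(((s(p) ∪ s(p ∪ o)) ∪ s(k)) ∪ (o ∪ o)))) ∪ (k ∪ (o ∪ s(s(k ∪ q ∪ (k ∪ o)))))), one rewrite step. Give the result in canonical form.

Answer: s(s(s(s(s(k ∪ k ∪ q)) ∪ s(s(s(k) ∪ s(p) ∪ s(p))))))

Derivation:
Canonical form:  s(k ∪ m ∪ s(s(k ∪ k ∪ q)) ∪ s(s(s(k) ∪ s(p) ∪ s(p))))
R2 matches:  uses k, m;  x := s(s(k ∪ k ∪ q)) ∪ s(s(s(k) ∪ s(p) ∪ s(p)))
The extension variable absorbs all remaining arguments, so the whole application is rewritten.
Result:  s(s(s(s(s(k ∪ k ∪ q)) ∪ s(s(s(k) ∪ s(p) ∪ s(p))))))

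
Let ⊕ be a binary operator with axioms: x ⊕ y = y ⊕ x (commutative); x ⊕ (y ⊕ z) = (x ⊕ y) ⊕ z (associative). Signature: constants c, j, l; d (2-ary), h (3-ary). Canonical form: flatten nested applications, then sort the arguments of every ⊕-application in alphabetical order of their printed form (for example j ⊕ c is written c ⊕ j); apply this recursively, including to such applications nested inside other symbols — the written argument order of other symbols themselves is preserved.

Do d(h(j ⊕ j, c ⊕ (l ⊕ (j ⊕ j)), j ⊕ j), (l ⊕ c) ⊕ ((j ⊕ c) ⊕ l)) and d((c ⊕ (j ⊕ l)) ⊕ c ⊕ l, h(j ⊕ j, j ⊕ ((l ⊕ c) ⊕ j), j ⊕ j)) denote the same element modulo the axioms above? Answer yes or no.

Left:  d(h(j ⊕ j, c ⊕ (l ⊕ (j ⊕ j)), j ⊕ j), (l ⊕ c) ⊕ ((j ⊕ c) ⊕ l))
  Focus inside:  (l ⊕ c) ⊕ ((j ⊕ c) ⊕ l)
  Flatten:  l ⊕ c ⊕ j ⊕ c ⊕ l
  Sort arguments:  c ⊕ c ⊕ j ⊕ l ⊕ l
  Reassemble:  d(h(j ⊕ j, c ⊕ j ⊕ j ⊕ l, j ⊕ j), c ⊕ c ⊕ j ⊕ l ⊕ l)
Right:  d((c ⊕ (j ⊕ l)) ⊕ c ⊕ l, h(j ⊕ j, j ⊕ ((l ⊕ c) ⊕ j), j ⊕ j))
  Focus inside:  (c ⊕ (j ⊕ l)) ⊕ c ⊕ l
  Merge nested applications:  c ⊕ j ⊕ l ⊕ c ⊕ l
  Sort arguments:  c ⊕ c ⊕ j ⊕ l ⊕ l
  Rebuild:  d(c ⊕ c ⊕ j ⊕ l ⊕ l, h(j ⊕ j, c ⊕ j ⊕ j ⊕ l, j ⊕ j))

Answer: no — d(h(j ⊕ j, c ⊕ j ⊕ j ⊕ l, j ⊕ j), c ⊕ c ⊕ j ⊕ l ⊕ l) vs d(c ⊕ c ⊕ j ⊕ l ⊕ l, h(j ⊕ j, c ⊕ j ⊕ j ⊕ l, j ⊕ j))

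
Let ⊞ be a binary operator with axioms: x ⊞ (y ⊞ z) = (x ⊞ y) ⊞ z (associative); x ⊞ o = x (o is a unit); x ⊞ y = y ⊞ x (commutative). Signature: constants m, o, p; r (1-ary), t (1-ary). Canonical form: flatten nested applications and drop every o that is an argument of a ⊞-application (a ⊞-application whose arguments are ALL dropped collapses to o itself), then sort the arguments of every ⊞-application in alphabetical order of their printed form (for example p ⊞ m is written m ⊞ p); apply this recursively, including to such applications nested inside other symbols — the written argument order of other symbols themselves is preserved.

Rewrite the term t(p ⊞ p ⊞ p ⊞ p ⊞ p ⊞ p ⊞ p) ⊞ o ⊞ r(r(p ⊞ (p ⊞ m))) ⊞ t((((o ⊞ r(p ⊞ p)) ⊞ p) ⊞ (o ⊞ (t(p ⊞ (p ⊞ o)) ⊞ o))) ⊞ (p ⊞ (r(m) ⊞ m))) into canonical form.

Answer: r(r(m ⊞ p ⊞ p)) ⊞ t(m ⊞ p ⊞ p ⊞ r(m) ⊞ r(p ⊞ p) ⊞ t(p ⊞ p)) ⊞ t(p ⊞ p ⊞ p ⊞ p ⊞ p ⊞ p ⊞ p)

Derivation:
Canonicalize subterm:  r(r(p ⊞ (p ⊞ m)))  →  r(r(m ⊞ p ⊞ p))
Simplify inside:  t((((o ⊞ r(p ⊞ p)) ⊞ p) ⊞ (o ⊞ (t(p ⊞ (p ⊞ o)) ⊞ o))) ⊞ (p ⊞ (r(m) ⊞ m)))  →  t(m ⊞ p ⊞ p ⊞ r(m) ⊞ r(p ⊞ p) ⊞ t(p ⊞ p))
Drop the unit:  drop o
Sort arguments:  r(r(m ⊞ p ⊞ p)) ⊞ t(m ⊞ p ⊞ p ⊞ r(m) ⊞ r(p ⊞ p) ⊞ t(p ⊞ p)) ⊞ t(p ⊞ p ⊞ p ⊞ p ⊞ p ⊞ p ⊞ p)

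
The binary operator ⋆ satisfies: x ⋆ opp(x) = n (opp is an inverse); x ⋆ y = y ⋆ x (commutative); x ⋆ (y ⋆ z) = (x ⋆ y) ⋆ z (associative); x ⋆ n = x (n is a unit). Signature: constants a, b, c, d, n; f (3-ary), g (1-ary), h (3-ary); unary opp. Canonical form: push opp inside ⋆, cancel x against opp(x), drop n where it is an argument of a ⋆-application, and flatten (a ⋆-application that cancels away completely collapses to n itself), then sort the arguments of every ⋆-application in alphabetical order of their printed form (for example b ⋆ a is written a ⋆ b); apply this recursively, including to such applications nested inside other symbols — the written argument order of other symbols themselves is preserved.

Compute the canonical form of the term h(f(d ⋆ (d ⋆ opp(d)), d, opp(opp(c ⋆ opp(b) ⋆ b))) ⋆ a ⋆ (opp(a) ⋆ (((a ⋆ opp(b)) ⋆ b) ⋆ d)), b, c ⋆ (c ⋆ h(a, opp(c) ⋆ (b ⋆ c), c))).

Work inside:  f(d ⋆ (d ⋆ opp(d)), d, opp(opp(c ⋆ opp(b) ⋆ b))) ⋆ a ⋆ (opp(a) ⋆ (((a ⋆ opp(b)) ⋆ b) ⋆ d))
Push opp inside:  distribute opp over ⋆ and collapse double opp
Inverses cancel:  b cancels
Collect:  f(d, d, c) ⋆ a ⋆ d
Sort arguments:  a ⋆ d ⋆ f(d, d, c)
Rebuild:  h(a ⋆ d ⋆ f(d, d, c), b, c ⋆ c ⋆ h(a, b, c))

Answer: h(a ⋆ d ⋆ f(d, d, c), b, c ⋆ c ⋆ h(a, b, c))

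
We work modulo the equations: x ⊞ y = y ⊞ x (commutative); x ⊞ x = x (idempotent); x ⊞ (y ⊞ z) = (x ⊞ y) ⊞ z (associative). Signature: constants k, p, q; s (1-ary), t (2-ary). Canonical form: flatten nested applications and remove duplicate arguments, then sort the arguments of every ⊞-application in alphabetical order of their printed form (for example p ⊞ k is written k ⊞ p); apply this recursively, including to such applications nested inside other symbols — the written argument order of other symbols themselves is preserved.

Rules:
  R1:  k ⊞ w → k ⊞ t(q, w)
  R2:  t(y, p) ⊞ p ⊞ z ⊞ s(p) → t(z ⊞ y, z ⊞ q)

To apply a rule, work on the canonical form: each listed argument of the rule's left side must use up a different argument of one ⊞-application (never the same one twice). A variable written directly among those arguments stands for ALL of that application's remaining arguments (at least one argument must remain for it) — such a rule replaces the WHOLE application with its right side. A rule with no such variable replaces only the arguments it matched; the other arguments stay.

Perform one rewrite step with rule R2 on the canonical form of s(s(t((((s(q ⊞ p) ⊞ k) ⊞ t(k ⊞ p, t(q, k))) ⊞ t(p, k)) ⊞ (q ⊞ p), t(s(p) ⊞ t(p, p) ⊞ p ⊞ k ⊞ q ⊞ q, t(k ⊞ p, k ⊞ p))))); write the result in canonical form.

Canonical form:  s(s(t(k ⊞ p ⊞ q ⊞ s(p ⊞ q) ⊞ t(k ⊞ p, t(q, k)) ⊞ t(p, k), t(k ⊞ p ⊞ q ⊞ s(p) ⊞ t(p, p), t(k ⊞ p, k ⊞ p)))))
Match R2:  consume p, s(p), t(p, p);  y := p, z := k ⊞ q
Every leftover argument binds to the variable; the entire application is replaced.
Result:  s(s(t(k ⊞ p ⊞ q ⊞ s(p ⊞ q) ⊞ t(k ⊞ p, t(q, k)) ⊞ t(p, k), t(t(k ⊞ p ⊞ q, k ⊞ q), t(k ⊞ p, k ⊞ p)))))

Answer: s(s(t(k ⊞ p ⊞ q ⊞ s(p ⊞ q) ⊞ t(k ⊞ p, t(q, k)) ⊞ t(p, k), t(t(k ⊞ p ⊞ q, k ⊞ q), t(k ⊞ p, k ⊞ p)))))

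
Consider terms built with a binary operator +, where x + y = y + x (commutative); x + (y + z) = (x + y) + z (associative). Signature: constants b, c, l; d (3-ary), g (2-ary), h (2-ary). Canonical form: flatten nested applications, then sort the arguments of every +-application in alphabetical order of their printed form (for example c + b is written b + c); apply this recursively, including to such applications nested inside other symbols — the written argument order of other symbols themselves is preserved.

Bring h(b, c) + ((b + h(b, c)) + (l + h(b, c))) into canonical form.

Flatten:  h(b, c) + b + h(b, c) + l + h(b, c)
Order the arguments:  b + h(b, c) + h(b, c) + h(b, c) + l

Answer: b + h(b, c) + h(b, c) + h(b, c) + l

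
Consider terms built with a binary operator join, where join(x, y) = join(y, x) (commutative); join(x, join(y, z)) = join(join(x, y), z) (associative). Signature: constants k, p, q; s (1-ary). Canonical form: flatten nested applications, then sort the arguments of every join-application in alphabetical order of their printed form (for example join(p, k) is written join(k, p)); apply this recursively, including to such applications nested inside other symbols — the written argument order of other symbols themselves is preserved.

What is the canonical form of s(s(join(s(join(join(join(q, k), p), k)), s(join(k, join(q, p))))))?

Answer: s(s(join(s(join(k, k, p, q)), s(join(k, p, q)))))

Derivation:
Descend into:  join(s(join(join(join(q, k), p), k)), s(join(k, join(q, p))))
Canonicalize subterm:  s(join(join(join(q, k), p), k))  →  s(join(k, k, p, q))
Simplify inside:  s(join(k, join(q, p)))  →  s(join(k, p, q))
Order the arguments:  join(s(join(k, k, p, q)), s(join(k, p, q)))
Put back:  s(s(join(s(join(k, k, p, q)), s(join(k, p, q)))))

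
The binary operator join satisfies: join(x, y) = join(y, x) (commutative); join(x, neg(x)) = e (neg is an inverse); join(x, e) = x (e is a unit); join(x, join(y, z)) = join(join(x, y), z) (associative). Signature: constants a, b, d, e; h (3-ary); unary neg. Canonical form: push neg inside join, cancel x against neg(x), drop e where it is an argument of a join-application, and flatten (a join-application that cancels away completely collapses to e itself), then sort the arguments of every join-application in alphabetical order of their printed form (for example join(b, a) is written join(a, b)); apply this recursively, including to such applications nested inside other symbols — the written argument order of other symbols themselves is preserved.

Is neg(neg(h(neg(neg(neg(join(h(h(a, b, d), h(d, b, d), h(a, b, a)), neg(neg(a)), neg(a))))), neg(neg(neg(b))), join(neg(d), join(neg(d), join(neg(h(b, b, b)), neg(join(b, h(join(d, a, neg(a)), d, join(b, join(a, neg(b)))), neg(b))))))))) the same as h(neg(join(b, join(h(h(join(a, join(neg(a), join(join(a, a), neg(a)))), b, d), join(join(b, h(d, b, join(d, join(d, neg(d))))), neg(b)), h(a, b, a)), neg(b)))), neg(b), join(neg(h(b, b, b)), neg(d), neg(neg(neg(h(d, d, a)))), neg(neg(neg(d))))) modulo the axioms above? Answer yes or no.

Left:  neg(neg(h(neg(neg(neg(join(h(h(a, b, d), h(d, b, d), h(a, b, a)), neg(neg(a)), neg(a))))), neg(neg(neg(b))), join(neg(d), join(neg(d), join(neg(h(b, b, b)), neg(join(b, h(join(d, a, neg(a)), d, join(b, join(a, neg(b)))), neg(b)))))))))
  Push neg inside:  distribute neg over join and collapse double neg
  Collect terms:  h(neg(h(h(a, b, d), h(d, b, d), h(a, b, a))), neg(b), join(neg(d), neg(d), neg(h(b, b, b)), neg(h(d, d, a))))
Right:  h(neg(join(b, join(h(h(join(a, join(neg(a), join(join(a, a), neg(a)))), b, d), join(join(b, h(d, b, join(d, join(d, neg(d))))), neg(b)), h(a, b, a)), neg(b)))), neg(b), join(neg(h(b, b, b)), neg(d), neg(neg(neg(h(d, d, a)))), neg(neg(neg(d)))))
  Focus inside:  join(b, join(h(h(join(a, join(neg(a), join(join(a, a), neg(a)))), b, d), join(join(b, h(d, b, join(d, join(d, neg(d))))), neg(b)), h(a, b, a)), neg(b)))
  Cancel:  b cancels
  Collect:  h(h(a, b, d), h(d, b, d), h(a, b, a))
  Reassemble:  h(neg(h(h(a, b, d), h(d, b, d), h(a, b, a))), neg(b), join(neg(d), neg(d), neg(h(b, b, b)), neg(h(d, d, a))))

Answer: yes — both canonical forms are h(neg(h(h(a, b, d), h(d, b, d), h(a, b, a))), neg(b), join(neg(d), neg(d), neg(h(b, b, b)), neg(h(d, d, a))))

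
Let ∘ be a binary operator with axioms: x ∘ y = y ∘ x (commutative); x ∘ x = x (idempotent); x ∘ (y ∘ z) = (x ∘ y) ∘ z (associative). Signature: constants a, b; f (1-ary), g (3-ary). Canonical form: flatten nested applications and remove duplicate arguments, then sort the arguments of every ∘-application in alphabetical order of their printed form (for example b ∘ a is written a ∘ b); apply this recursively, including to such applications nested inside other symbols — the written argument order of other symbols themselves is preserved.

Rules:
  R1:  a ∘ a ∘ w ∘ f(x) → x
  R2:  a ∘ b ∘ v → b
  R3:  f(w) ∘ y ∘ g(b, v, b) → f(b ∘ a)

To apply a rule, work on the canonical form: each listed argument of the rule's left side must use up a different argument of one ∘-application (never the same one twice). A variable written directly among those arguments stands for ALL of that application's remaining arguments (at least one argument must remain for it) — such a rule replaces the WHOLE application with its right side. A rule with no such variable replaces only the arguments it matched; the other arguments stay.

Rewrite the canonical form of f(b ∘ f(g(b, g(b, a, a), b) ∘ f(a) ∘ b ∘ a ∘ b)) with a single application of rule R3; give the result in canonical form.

Canonical form:  f(b ∘ f(a ∘ b ∘ f(a) ∘ g(b, g(b, a, a), b)))
Match R3:  consume f(a), g(b, g(b, a, a), b);  v := g(b, a, a), w := a, y := a ∘ b
Every leftover argument binds to the variable; the entire application is replaced.
New term:  f(b ∘ f(f(a ∘ b)))

Answer: f(b ∘ f(f(a ∘ b)))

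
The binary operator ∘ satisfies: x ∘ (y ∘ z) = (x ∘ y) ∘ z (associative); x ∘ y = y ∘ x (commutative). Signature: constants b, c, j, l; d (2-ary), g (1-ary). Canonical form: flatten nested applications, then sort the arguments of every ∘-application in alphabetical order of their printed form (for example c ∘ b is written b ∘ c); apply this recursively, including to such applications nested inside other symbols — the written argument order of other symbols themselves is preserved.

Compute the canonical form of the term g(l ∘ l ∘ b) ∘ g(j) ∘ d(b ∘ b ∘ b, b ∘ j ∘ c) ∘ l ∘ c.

Answer: c ∘ d(b ∘ b ∘ b, b ∘ c ∘ j) ∘ g(b ∘ l ∘ l) ∘ g(j) ∘ l

Derivation:
Inside:  g(l ∘ l ∘ b)  →  g(b ∘ l ∘ l)
Simplify inside:  d(b ∘ b ∘ b, b ∘ j ∘ c)  →  d(b ∘ b ∘ b, b ∘ c ∘ j)
Order the arguments:  c ∘ d(b ∘ b ∘ b, b ∘ c ∘ j) ∘ g(b ∘ l ∘ l) ∘ g(j) ∘ l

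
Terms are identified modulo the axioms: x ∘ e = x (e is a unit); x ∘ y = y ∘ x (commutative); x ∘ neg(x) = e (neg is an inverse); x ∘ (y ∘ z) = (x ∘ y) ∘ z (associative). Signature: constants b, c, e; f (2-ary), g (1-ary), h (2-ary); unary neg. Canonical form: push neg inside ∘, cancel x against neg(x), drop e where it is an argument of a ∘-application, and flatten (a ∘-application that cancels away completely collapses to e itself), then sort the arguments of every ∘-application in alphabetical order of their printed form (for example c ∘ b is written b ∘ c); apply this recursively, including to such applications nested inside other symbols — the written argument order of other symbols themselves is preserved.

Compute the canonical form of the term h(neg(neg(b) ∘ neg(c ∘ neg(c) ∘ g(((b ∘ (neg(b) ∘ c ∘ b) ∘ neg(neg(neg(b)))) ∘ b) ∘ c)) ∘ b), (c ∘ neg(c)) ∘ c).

Work inside:  neg(b) ∘ neg(c ∘ neg(c) ∘ g(((b ∘ (neg(b) ∘ c ∘ b) ∘ neg(neg(neg(b)))) ∘ b) ∘ c)) ∘ b
Push neg inside:  distribute neg over ∘ and collapse double neg
Cancel:  b cancels; c cancels
Combine occurrences:  neg(g(b ∘ c ∘ c))
Put back:  h(g(b ∘ c ∘ c), c)

Answer: h(g(b ∘ c ∘ c), c)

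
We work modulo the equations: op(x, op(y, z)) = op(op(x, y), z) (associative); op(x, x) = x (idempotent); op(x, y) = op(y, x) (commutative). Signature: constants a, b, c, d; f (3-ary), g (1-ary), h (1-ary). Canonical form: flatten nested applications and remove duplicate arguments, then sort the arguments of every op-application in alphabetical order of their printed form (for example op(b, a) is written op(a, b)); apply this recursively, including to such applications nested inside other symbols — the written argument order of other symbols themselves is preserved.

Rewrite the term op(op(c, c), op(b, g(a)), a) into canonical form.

Merge nested applications:  op(c, c, b, g(a), a)
Deduplicate:  drop duplicate c
Sort arguments:  op(a, b, c, g(a))

Answer: op(a, b, c, g(a))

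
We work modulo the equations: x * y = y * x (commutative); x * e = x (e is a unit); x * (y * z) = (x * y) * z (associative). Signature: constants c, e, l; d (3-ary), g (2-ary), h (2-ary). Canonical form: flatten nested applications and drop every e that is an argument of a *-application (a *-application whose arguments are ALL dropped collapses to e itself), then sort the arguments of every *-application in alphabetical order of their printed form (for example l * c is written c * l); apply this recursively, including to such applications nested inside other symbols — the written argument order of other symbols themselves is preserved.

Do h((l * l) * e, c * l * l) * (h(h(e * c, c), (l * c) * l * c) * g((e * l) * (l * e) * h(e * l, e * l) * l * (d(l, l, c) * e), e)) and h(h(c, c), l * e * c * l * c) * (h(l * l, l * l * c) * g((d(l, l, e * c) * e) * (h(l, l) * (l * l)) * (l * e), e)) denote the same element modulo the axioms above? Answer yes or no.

Answer: yes — both canonical forms are g(d(l, l, c) * h(l, l) * l * l * l, e) * h(h(c, c), c * c * l * l) * h(l * l, c * l * l)

Derivation:
Left:  h((l * l) * e, c * l * l) * (h(h(e * c, c), (l * c) * l * c) * g((e * l) * (l * e) * h(e * l, e * l) * l * (d(l, l, c) * e), e))
  Flatten:  h((l * l) * e, c * l * l) * h(h(e * c, c), (l * c) * l * c) * g((e * l) * (l * e) * h(e * l, e * l) * l * (d(l, l, c) * e), e)
  Inside:  h((l * l) * e, c * l * l)  →  h(l * l, c * l * l)
  Canonicalize subterm:  h(h(e * c, c), (l * c) * l * c)  →  h(h(c, c), c * c * l * l)
  Simplify inside:  g((e * l) * (l * e) * h(e * l, e * l) * l * (d(l, l, c) * e), e)  →  g(d(l, l, c) * h(l, l) * l * l * l, e)
  Sort:  g(d(l, l, c) * h(l, l) * l * l * l, e) * h(h(c, c), c * c * l * l) * h(l * l, c * l * l)
Right:  h(h(c, c), l * e * c * l * c) * (h(l * l, l * l * c) * g((d(l, l, e * c) * e) * (h(l, l) * (l * l)) * (l * e), e))
  Flatten:  h(h(c, c), l * e * c * l * c) * h(l * l, l * l * c) * g((d(l, l, e * c) * e) * (h(l, l) * (l * l)) * (l * e), e)
  Simplify inside:  h(h(c, c), l * e * c * l * c)  →  h(h(c, c), c * c * l * l)
  Simplify inside:  h(l * l, l * l * c)  →  h(l * l, c * l * l)
  Simplify inside:  g((d(l, l, e * c) * e) * (h(l, l) * (l * l)) * (l * e), e)  →  g(d(l, l, c) * h(l, l) * l * l * l, e)
  Order the arguments:  g(d(l, l, c) * h(l, l) * l * l * l, e) * h(h(c, c), c * c * l * l) * h(l * l, c * l * l)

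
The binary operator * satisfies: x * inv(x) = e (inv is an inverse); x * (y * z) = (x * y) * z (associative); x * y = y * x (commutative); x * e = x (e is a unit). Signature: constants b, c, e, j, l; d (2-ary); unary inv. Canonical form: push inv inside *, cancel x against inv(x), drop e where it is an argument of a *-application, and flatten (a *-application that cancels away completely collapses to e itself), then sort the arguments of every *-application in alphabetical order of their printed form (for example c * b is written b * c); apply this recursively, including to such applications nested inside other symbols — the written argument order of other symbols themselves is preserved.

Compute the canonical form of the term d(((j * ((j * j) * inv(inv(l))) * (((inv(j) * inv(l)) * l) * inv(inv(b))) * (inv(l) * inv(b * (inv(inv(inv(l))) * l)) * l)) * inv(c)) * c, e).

Work inside:  ((j * ((j * j) * inv(inv(l))) * (((inv(j) * inv(l)) * l) * inv(inv(b))) * (inv(l) * inv(b * (inv(inv(inv(l))) * l)) * l)) * inv(c)) * c
Push inv inside:  distribute inv over * and collapse double inv
Cancel inverse pairs:  b cancels; c cancels
Collect:  j * j * l
Rebuild:  d(j * j * l, e)

Answer: d(j * j * l, e)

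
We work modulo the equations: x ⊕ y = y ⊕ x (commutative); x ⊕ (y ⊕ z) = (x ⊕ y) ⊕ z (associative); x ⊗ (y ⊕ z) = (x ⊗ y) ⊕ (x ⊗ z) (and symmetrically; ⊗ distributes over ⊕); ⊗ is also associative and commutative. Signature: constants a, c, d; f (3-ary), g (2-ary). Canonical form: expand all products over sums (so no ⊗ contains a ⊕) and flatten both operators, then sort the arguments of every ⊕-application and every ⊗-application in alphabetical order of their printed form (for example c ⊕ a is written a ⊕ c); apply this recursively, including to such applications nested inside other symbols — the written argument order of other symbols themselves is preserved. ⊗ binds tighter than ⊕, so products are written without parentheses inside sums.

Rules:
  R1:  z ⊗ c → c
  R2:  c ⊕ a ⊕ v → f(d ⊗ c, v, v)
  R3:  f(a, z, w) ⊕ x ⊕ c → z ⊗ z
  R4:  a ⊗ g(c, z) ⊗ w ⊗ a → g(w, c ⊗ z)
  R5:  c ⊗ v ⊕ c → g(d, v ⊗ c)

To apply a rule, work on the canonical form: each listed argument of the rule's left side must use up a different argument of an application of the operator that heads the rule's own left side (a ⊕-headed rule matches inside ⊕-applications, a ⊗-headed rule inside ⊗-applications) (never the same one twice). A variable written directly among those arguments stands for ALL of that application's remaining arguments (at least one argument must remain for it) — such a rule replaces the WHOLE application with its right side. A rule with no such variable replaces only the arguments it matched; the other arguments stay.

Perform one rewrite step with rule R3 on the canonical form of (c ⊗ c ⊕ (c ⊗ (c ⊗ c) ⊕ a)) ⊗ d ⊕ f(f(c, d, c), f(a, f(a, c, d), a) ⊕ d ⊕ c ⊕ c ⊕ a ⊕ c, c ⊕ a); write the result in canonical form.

Canonical form:  a ⊗ d ⊕ c ⊗ c ⊗ c ⊗ d ⊕ c ⊗ c ⊗ d ⊕ f(f(c, d, c), a ⊕ c ⊕ c ⊕ c ⊕ d ⊕ f(a, f(a, c, d), a), a ⊕ c)
R3 matches:  uses c, f(a, f(a, c, d), a);  w := a, x := a ⊕ c ⊕ c ⊕ d, z := f(a, c, d)
Every leftover argument binds to the variable; the entire application is replaced.
Result:  a ⊗ d ⊕ c ⊗ c ⊗ c ⊗ d ⊕ c ⊗ c ⊗ d ⊕ f(f(c, d, c), f(a, c, d) ⊗ f(a, c, d), a ⊕ c)

Answer: a ⊗ d ⊕ c ⊗ c ⊗ c ⊗ d ⊕ c ⊗ c ⊗ d ⊕ f(f(c, d, c), f(a, c, d) ⊗ f(a, c, d), a ⊕ c)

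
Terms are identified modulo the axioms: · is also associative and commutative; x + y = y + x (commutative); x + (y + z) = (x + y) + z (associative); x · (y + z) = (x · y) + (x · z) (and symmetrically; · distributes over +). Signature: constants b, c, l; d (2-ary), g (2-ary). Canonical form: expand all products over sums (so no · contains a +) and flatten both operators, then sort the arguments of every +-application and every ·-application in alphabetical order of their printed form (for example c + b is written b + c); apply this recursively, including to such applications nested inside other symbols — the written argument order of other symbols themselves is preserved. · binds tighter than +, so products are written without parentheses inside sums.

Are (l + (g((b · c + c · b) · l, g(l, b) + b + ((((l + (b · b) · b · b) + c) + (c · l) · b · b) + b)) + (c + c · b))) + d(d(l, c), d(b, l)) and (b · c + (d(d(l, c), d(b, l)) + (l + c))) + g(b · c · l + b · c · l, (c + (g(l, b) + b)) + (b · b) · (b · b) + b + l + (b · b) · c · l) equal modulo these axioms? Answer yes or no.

Left:  (l + (g((b · c + c · b) · l, g(l, b) + b + ((((l + (b · b) · b · b) + c) + (c · l) · b · b) + b)) + (c + c · b))) + d(d(l, c), d(b, l))
  Expand:  l + g(b · c · l + b · c · l, b + b + b · b · b · b + b · b · c · l + c + g(l, b) + l) + c + b · c + d(d(l, c), d(b, l))
  Order the arguments:  b · c + c + d(d(l, c), d(b, l)) + g(b · c · l + b · c · l, b + b + b · b · b · b + b · b · c · l + c + g(l, b) + l) + l
Right:  (b · c + (d(d(l, c), d(b, l)) + (l + c))) + g(b · c · l + b · c · l, (c + (g(l, b) + b)) + (b · b) · (b · b) + b + l + (b · b) · c · l)
  Flatten:  b · c + d(d(l, c), d(b, l)) + l + c + g(b · c · l + b · c · l, b + b + b · b · b · b + b · b · c · l + c + g(l, b) + l)
  Sort:  b · c + c + d(d(l, c), d(b, l)) + g(b · c · l + b · c · l, b + b + b · b · b · b + b · b · c · l + c + g(l, b) + l) + l

Answer: yes — both canonical forms are b · c + c + d(d(l, c), d(b, l)) + g(b · c · l + b · c · l, b + b + b · b · b · b + b · b · c · l + c + g(l, b) + l) + l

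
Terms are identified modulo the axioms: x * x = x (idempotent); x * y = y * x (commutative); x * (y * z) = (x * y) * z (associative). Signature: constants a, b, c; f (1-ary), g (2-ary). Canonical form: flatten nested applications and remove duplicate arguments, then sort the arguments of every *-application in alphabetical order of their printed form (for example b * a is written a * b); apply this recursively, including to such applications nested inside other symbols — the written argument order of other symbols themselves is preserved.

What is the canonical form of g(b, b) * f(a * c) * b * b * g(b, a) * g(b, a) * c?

Drop duplicates:  drop duplicate b, g(b, a)
Order the arguments:  b * c * f(a * c) * g(b, a) * g(b, b)

Answer: b * c * f(a * c) * g(b, a) * g(b, b)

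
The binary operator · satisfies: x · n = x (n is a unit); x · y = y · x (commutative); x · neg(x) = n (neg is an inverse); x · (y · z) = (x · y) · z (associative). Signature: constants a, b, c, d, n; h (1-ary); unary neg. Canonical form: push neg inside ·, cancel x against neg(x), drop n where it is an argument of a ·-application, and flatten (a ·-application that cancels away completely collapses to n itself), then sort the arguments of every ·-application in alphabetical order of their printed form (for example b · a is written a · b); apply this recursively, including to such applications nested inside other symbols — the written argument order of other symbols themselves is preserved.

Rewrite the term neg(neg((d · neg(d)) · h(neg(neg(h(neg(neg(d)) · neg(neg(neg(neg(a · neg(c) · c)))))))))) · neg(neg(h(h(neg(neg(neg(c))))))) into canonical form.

Answer: h(h(a · d)) · h(h(neg(c)))

Derivation:
Push neg inside:  distribute neg over · and collapse double neg
Cancel inverse pairs:  d cancels
Collect terms:  h(h(a · d)) · h(h(neg(c)))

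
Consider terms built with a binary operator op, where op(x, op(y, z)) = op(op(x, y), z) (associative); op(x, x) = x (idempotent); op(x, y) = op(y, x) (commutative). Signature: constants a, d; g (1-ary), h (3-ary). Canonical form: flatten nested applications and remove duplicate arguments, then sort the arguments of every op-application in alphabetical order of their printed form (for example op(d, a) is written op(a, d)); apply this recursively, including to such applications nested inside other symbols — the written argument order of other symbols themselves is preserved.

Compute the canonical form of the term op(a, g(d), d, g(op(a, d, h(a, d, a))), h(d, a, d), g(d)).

Idempotence:  drop duplicate g(d)
Sort arguments:  op(a, d, g(d), g(op(a, d, h(a, d, a))), h(d, a, d))

Answer: op(a, d, g(d), g(op(a, d, h(a, d, a))), h(d, a, d))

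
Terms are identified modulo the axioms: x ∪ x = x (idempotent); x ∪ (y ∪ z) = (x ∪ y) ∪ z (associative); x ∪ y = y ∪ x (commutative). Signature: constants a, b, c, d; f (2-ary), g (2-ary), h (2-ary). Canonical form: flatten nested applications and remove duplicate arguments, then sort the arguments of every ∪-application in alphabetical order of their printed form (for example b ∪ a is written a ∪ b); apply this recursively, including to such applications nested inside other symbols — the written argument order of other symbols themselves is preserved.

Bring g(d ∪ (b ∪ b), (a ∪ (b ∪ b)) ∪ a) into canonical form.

Answer: g(b ∪ d, a ∪ b)

Derivation:
Focus inside:  (a ∪ (b ∪ b)) ∪ a
Flatten:  a ∪ b ∪ b ∪ a
Idempotence:  drop duplicate b, a
Sort:  a ∪ b
Rebuild:  g(b ∪ d, a ∪ b)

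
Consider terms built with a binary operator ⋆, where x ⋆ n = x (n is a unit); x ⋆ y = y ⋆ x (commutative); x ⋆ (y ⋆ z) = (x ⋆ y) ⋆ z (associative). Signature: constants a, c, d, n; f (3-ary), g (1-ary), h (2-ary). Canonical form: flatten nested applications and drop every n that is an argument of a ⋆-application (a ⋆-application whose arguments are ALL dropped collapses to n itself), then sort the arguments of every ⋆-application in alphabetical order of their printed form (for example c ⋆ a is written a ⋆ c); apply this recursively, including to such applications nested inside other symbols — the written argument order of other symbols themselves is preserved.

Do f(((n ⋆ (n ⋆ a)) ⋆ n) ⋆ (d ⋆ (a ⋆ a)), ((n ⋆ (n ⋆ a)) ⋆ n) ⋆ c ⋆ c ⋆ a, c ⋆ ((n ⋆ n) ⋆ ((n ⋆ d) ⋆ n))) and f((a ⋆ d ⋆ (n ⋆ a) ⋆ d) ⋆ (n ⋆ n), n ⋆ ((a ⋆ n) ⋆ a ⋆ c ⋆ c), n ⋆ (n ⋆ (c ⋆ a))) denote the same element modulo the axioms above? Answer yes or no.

Answer: no — f(a ⋆ a ⋆ a ⋆ d, a ⋆ a ⋆ c ⋆ c, c ⋆ d) vs f(a ⋆ a ⋆ d ⋆ d, a ⋆ a ⋆ c ⋆ c, a ⋆ c)

Derivation:
Left:  f(((n ⋆ (n ⋆ a)) ⋆ n) ⋆ (d ⋆ (a ⋆ a)), ((n ⋆ (n ⋆ a)) ⋆ n) ⋆ c ⋆ c ⋆ a, c ⋆ ((n ⋆ n) ⋆ ((n ⋆ d) ⋆ n)))
  Descend into:  ((n ⋆ (n ⋆ a)) ⋆ n) ⋆ (d ⋆ (a ⋆ a))
  Merge nested applications:  n ⋆ n ⋆ a ⋆ n ⋆ d ⋆ a ⋆ a
  Unit:  drop n (×3)
  Sort:  a ⋆ a ⋆ a ⋆ d
  Rebuild:  f(a ⋆ a ⋆ a ⋆ d, a ⋆ a ⋆ c ⋆ c, c ⋆ d)
Right:  f((a ⋆ d ⋆ (n ⋆ a) ⋆ d) ⋆ (n ⋆ n), n ⋆ ((a ⋆ n) ⋆ a ⋆ c ⋆ c), n ⋆ (n ⋆ (c ⋆ a)))
  Focus inside:  (a ⋆ d ⋆ (n ⋆ a) ⋆ d) ⋆ (n ⋆ n)
  Flatten:  a ⋆ d ⋆ n ⋆ a ⋆ d ⋆ n ⋆ n
  Drop the unit:  drop n (×3)
  Sort arguments:  a ⋆ a ⋆ d ⋆ d
  Put back:  f(a ⋆ a ⋆ d ⋆ d, a ⋆ a ⋆ c ⋆ c, a ⋆ c)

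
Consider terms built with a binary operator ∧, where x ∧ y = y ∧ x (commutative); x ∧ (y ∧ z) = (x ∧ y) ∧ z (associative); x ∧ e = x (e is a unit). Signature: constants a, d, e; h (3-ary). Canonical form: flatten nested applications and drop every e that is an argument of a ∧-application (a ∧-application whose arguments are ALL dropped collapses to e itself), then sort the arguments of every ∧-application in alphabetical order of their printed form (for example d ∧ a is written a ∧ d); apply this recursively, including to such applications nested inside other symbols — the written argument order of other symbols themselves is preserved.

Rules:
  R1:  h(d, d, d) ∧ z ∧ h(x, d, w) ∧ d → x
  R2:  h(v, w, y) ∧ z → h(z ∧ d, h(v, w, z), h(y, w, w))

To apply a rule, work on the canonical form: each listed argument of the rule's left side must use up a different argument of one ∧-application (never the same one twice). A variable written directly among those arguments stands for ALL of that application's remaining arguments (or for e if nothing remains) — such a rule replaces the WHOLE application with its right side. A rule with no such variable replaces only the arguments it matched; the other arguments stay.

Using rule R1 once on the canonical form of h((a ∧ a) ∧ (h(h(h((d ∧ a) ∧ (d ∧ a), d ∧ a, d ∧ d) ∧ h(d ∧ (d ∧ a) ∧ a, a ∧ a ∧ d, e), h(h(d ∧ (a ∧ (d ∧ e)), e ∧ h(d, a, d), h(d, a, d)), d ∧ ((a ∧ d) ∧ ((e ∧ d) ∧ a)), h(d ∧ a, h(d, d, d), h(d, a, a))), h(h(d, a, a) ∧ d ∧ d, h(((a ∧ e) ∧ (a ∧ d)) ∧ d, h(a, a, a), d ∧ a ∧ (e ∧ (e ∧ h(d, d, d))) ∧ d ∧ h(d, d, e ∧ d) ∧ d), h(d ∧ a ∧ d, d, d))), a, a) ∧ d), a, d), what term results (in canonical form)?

Canonical form:  h(a ∧ a ∧ d ∧ h(h(h(a ∧ a ∧ d ∧ d, a ∧ a ∧ d, e) ∧ h(a ∧ a ∧ d ∧ d, a ∧ d, d ∧ d), h(h(a ∧ d ∧ d, h(d, a, d), h(d, a, d)), a ∧ a ∧ d ∧ d ∧ d, h(a ∧ d, h(d, d, d), h(d, a, a))), h(d ∧ d ∧ h(d, a, a), h(a ∧ a ∧ d ∧ d, h(a, a, a), a ∧ d ∧ d ∧ d ∧ h(d, d, d) ∧ h(d, d, d)), h(a ∧ d ∧ d, d, d))), a, a), a, d)
Apply R1:  consuming d, h(d, d, d), h(d, d, d);  w := d, x := d, z := a ∧ d ∧ d
The extension variable absorbs all remaining arguments, so the whole application is rewritten.
New term:  h(a ∧ a ∧ d ∧ h(h(h(a ∧ a ∧ d ∧ d, a ∧ a ∧ d, e) ∧ h(a ∧ a ∧ d ∧ d, a ∧ d, d ∧ d), h(h(a ∧ d ∧ d, h(d, a, d), h(d, a, d)), a ∧ a ∧ d ∧ d ∧ d, h(a ∧ d, h(d, d, d), h(d, a, a))), h(d ∧ d ∧ h(d, a, a), h(a ∧ a ∧ d ∧ d, h(a, a, a), d), h(a ∧ d ∧ d, d, d))), a, a), a, d)

Answer: h(a ∧ a ∧ d ∧ h(h(h(a ∧ a ∧ d ∧ d, a ∧ a ∧ d, e) ∧ h(a ∧ a ∧ d ∧ d, a ∧ d, d ∧ d), h(h(a ∧ d ∧ d, h(d, a, d), h(d, a, d)), a ∧ a ∧ d ∧ d ∧ d, h(a ∧ d, h(d, d, d), h(d, a, a))), h(d ∧ d ∧ h(d, a, a), h(a ∧ a ∧ d ∧ d, h(a, a, a), d), h(a ∧ d ∧ d, d, d))), a, a), a, d)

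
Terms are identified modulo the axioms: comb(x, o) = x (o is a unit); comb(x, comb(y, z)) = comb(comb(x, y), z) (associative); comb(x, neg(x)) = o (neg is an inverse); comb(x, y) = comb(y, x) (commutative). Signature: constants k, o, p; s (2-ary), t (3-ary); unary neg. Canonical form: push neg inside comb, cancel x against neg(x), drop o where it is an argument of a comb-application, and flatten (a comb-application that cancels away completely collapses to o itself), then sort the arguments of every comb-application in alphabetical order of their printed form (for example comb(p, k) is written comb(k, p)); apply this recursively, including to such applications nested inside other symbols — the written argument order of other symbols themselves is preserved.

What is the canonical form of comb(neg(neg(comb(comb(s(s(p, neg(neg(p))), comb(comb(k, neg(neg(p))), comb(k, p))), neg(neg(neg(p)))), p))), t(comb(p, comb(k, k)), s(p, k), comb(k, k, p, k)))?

Answer: comb(s(s(p, p), comb(k, k, p, p)), t(comb(k, k, p), s(p, k), comb(k, k, k, p)))

Derivation:
Push neg inside:  distribute neg over comb and collapse double neg
Cancel:  p cancels
Collect:  comb(s(s(p, p), comb(k, k, p, p)), t(comb(k, k, p), s(p, k), comb(k, k, k, p)))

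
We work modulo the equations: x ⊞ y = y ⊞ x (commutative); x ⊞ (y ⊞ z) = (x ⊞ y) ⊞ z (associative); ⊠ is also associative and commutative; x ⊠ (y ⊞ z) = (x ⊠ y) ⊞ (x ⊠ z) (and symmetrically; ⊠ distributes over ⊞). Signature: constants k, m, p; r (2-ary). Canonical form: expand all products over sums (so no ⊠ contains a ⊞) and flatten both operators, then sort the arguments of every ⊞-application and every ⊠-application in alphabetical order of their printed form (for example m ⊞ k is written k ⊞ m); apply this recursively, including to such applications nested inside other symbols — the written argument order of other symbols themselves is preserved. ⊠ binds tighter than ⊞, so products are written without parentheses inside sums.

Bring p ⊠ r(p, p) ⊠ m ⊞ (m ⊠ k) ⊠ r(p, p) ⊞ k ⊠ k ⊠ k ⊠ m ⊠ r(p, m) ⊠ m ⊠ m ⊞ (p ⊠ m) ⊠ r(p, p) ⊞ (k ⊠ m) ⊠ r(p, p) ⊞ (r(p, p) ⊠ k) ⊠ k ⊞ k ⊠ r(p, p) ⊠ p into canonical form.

Flatten:  m ⊠ p ⊠ r(p, p) ⊞ k ⊠ m ⊠ r(p, p) ⊞ k ⊠ k ⊠ k ⊠ m ⊠ m ⊠ m ⊠ r(p, m) ⊞ m ⊠ p ⊠ r(p, p) ⊞ k ⊠ m ⊠ r(p, p) ⊞ k ⊠ k ⊠ r(p, p) ⊞ k ⊠ p ⊠ r(p, p)
Order the arguments:  k ⊠ k ⊠ k ⊠ m ⊠ m ⊠ m ⊠ r(p, m) ⊞ k ⊠ k ⊠ r(p, p) ⊞ k ⊠ m ⊠ r(p, p) ⊞ k ⊠ m ⊠ r(p, p) ⊞ k ⊠ p ⊠ r(p, p) ⊞ m ⊠ p ⊠ r(p, p) ⊞ m ⊠ p ⊠ r(p, p)

Answer: k ⊠ k ⊠ k ⊠ m ⊠ m ⊠ m ⊠ r(p, m) ⊞ k ⊠ k ⊠ r(p, p) ⊞ k ⊠ m ⊠ r(p, p) ⊞ k ⊠ m ⊠ r(p, p) ⊞ k ⊠ p ⊠ r(p, p) ⊞ m ⊠ p ⊠ r(p, p) ⊞ m ⊠ p ⊠ r(p, p)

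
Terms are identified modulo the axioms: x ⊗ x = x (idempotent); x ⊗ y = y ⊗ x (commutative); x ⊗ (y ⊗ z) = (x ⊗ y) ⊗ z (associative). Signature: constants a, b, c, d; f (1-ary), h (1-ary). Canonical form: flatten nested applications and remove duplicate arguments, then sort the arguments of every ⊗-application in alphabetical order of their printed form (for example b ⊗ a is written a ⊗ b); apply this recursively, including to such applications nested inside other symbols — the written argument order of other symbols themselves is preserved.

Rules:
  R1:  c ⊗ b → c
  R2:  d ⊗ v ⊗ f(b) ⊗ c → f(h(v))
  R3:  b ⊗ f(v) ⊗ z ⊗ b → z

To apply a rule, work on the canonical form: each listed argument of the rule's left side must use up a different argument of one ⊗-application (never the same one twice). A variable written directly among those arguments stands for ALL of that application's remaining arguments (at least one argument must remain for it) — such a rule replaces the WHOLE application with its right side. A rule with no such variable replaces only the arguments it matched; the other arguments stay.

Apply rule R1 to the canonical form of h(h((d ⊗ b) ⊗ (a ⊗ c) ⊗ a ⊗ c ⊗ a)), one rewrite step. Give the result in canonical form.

Answer: h(h(a ⊗ c ⊗ d))

Derivation:
Canonical form:  h(h(a ⊗ b ⊗ c ⊗ d))
Match R1:  consume b, c
New term:  h(h(a ⊗ c ⊗ d))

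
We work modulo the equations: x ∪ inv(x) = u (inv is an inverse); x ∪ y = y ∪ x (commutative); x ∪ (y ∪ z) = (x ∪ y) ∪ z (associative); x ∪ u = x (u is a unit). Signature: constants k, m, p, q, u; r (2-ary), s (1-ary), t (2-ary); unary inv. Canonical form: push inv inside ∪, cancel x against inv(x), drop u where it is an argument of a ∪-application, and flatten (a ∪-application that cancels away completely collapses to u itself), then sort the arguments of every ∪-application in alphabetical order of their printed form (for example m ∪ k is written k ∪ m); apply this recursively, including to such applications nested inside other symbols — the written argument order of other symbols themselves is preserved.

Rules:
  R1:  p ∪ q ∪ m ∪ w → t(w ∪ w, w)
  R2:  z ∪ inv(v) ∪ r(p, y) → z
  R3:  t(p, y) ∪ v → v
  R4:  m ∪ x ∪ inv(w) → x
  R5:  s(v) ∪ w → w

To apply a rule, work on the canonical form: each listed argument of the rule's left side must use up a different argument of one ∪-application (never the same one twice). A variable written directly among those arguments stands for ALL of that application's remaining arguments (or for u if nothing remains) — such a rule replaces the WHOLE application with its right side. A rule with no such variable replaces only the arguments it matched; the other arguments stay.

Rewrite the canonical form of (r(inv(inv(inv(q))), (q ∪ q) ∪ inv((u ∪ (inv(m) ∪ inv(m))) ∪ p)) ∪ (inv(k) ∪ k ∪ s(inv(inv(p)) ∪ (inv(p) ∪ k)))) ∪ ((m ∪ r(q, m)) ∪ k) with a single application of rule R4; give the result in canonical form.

Answer: k ∪ m ∪ r(inv(q), m ∪ q ∪ q) ∪ r(q, m) ∪ s(k)

Derivation:
Canonical form:  k ∪ m ∪ r(inv(q), inv(p) ∪ m ∪ m ∪ q ∪ q) ∪ r(q, m) ∪ s(k)
Match R4:  consume inv(p), m;  w := p, x := m ∪ q ∪ q
The variable takes the whole remainder — replace the entire application.
Giving:  k ∪ m ∪ r(inv(q), m ∪ q ∪ q) ∪ r(q, m) ∪ s(k)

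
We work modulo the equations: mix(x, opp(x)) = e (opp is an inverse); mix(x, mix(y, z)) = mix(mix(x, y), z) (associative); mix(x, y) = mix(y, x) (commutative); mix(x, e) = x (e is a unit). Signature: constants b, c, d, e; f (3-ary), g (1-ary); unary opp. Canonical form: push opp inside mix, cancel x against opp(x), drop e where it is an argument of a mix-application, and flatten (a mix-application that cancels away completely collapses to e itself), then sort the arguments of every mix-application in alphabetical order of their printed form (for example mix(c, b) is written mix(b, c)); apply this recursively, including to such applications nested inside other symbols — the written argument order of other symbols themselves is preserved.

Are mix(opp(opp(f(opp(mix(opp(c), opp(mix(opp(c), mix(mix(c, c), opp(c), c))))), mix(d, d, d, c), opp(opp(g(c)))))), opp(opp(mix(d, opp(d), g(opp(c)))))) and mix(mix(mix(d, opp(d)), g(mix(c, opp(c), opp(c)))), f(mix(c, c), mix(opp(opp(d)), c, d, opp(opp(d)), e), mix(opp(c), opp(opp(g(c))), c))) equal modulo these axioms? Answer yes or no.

Answer: yes — both canonical forms are mix(f(mix(c, c), mix(c, d, d, d), g(c)), g(opp(c)))

Derivation:
Left:  mix(opp(opp(f(opp(mix(opp(c), opp(mix(opp(c), mix(mix(c, c), opp(c), c))))), mix(d, d, d, c), opp(opp(g(c)))))), opp(opp(mix(d, opp(d), g(opp(c))))))
  Push opp inside:  distribute opp over mix and collapse double opp
  Inverses cancel:  d cancels
  Collect:  mix(f(mix(c, c), mix(c, d, d, d), g(c)), g(opp(c)))
Right:  mix(mix(mix(d, opp(d)), g(mix(c, opp(c), opp(c)))), f(mix(c, c), mix(opp(opp(d)), c, d, opp(opp(d)), e), mix(opp(c), opp(opp(g(c))), c)))
  Push opp inside:  distribute opp over mix and collapse double opp
  Cancel inverse pairs:  d cancels
  Collect:  mix(g(opp(c)), f(mix(c, c), mix(c, d, d, d), g(c)))
  Order the arguments:  mix(f(mix(c, c), mix(c, d, d, d), g(c)), g(opp(c)))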